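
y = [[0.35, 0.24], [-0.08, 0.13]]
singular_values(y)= [0.42, 0.15]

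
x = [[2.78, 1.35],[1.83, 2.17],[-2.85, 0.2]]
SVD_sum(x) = [[2.82, 1.27], [2.33, 1.05], [-2.29, -1.03]] + [[-0.04, 0.08], [-0.5, 1.12], [-0.56, 1.23]]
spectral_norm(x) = 4.74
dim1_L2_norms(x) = [3.09, 2.84, 2.86]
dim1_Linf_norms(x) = [2.78, 2.17, 2.85]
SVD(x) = [[-0.65, -0.05], [-0.54, -0.67], [0.53, -0.74]] @ diag([4.735781501832733, 1.8285441112805856]) @ [[-0.91, -0.41], [0.41, -0.91]]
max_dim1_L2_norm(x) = 3.09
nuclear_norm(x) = 6.56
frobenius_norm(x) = 5.08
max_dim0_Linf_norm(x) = 2.85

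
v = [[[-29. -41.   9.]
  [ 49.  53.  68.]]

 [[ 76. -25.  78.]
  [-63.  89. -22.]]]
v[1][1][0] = -63.0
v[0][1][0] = 49.0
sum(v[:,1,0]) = -14.0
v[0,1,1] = 53.0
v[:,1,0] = [49.0, -63.0]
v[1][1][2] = -22.0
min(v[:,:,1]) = -41.0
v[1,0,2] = 78.0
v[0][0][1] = -41.0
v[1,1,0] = -63.0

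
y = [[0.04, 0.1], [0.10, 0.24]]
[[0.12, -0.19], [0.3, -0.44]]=y @ [[0.94, 1.22], [0.84, -2.36]]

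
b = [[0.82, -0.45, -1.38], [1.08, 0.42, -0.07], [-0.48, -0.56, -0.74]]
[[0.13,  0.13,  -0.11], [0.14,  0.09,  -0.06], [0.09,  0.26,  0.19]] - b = [[-0.69, 0.58, 1.27], [-0.94, -0.33, 0.01], [0.57, 0.82, 0.93]]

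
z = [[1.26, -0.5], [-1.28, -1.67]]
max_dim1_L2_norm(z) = 2.1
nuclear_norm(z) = 3.43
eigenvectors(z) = [[0.93, 0.16], [-0.38, 0.99]]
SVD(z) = [[-0.27, 0.96], [0.96, 0.27]] @ diag([2.154750497441195, 1.2735581234387867]) @ [[-0.73, -0.68], [0.68, -0.73]]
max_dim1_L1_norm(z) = 2.95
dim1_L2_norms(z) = [1.36, 2.1]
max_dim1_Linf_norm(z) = 1.67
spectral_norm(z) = 2.15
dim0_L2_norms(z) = [1.8, 1.74]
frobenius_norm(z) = 2.50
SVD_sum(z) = [[0.42, 0.39], [-1.51, -1.42]] + [[0.84, -0.89], [0.23, -0.25]]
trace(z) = -0.41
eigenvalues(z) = [1.46, -1.87]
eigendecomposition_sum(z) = [[1.37, -0.22], [-0.56, 0.09]] + [[-0.11, -0.28], [-0.72, -1.76]]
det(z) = -2.74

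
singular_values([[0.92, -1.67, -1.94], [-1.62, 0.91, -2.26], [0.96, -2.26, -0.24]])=[3.5, 3.08, 0.56]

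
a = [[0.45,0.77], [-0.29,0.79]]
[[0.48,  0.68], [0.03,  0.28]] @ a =[[0.02, 0.91], [-0.07, 0.24]]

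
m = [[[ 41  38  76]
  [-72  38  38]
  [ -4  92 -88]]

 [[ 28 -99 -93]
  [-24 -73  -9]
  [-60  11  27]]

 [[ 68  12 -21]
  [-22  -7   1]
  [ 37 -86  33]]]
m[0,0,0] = 41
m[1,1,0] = -24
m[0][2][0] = -4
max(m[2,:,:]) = 68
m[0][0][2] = 76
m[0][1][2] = 38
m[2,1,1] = -7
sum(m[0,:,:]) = 159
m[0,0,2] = 76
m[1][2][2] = 27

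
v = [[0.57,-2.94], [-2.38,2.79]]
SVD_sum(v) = [[1.38, -2.49], [-1.74, 3.14]] + [[-0.81, -0.45], [-0.64, -0.35]]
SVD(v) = [[-0.62, 0.78], [0.78, 0.62]] @ diag([4.585481611376043, 1.17913459440904]) @ [[-0.48,0.88], [-0.88,-0.48]]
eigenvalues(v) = [-1.19, 4.55]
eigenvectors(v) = [[-0.86, 0.59], [-0.51, -0.8]]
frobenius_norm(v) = 4.73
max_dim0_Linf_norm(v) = 2.94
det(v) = -5.41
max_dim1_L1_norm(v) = 5.17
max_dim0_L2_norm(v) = 4.05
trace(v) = 3.36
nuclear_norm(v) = 5.76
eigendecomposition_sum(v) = [[-0.82, -0.61], [-0.49, -0.36]] + [[1.39,-2.33], [-1.89,3.15]]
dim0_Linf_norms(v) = [2.38, 2.94]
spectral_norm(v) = 4.59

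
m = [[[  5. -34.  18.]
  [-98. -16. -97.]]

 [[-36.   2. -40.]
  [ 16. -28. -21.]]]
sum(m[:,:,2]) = -140.0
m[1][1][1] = -28.0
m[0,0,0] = 5.0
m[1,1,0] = 16.0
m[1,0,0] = -36.0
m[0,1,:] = [-98.0, -16.0, -97.0]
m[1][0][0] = -36.0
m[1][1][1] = -28.0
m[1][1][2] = -21.0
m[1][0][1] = 2.0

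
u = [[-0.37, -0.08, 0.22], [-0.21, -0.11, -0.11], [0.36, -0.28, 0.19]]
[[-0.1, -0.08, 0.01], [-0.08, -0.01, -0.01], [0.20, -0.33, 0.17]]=u@[[0.37, -0.15, 0.13], [-0.15, 0.75, -0.34], [0.13, -0.34, 0.16]]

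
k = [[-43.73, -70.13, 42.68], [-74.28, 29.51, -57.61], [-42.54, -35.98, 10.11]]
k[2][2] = 10.11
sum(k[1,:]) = -102.38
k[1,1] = 29.51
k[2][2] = 10.11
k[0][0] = -43.73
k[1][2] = -57.61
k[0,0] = -43.73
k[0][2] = 42.68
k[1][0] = -74.28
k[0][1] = -70.13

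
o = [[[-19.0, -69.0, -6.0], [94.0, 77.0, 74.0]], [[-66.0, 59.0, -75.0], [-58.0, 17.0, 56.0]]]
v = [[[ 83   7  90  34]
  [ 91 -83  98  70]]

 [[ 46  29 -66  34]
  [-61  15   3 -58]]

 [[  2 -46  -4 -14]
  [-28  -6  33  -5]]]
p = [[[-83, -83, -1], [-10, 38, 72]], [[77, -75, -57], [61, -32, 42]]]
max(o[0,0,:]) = -6.0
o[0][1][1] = 77.0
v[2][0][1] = -46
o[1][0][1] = 59.0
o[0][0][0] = -19.0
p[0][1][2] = 72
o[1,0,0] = -66.0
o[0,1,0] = 94.0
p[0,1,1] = 38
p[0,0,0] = -83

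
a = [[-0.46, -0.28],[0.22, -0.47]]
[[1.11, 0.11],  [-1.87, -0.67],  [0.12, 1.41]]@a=[[-0.49, -0.36], [0.71, 0.84], [0.26, -0.70]]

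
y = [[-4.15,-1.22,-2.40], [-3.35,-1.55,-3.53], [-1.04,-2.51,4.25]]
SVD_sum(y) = [[-3.14, -0.79, -3.43], [-3.37, -0.84, -3.67], [1.32, 0.33, 1.44]] + [[-0.73,-0.84,0.87], [-0.26,-0.30,0.31], [-2.41,-2.76,2.84]] + [[-0.28, 0.41, 0.16], [0.28, -0.41, -0.16], [0.05, -0.08, -0.03]]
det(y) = 25.95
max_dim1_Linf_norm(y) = 4.25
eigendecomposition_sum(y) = [[-3.84, -1.84, -1.51], [-3.78, -1.81, -1.49], [-1.3, -0.62, -0.51]] + [[-0.29, 0.28, 0.06], [0.47, -0.44, -0.09], [0.17, -0.16, -0.03]] + [[-0.02, 0.34, -0.95], [-0.03, 0.70, -1.96], [0.08, -1.73, 4.79]]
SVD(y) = [[-0.66, 0.29, -0.70], [-0.70, 0.10, 0.70], [0.27, 0.95, 0.14]] @ diag([7.1893293458723, 4.875082331818653, 0.7403484413227157]) @ [[0.67, 0.17, 0.73], [-0.52, -0.59, 0.61], [0.53, -0.79, -0.31]]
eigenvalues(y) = [-6.16, -0.77, 5.48]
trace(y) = -1.45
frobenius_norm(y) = 8.72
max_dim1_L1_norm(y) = 8.43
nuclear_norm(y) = 12.80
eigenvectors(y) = [[-0.69, -0.50, -0.18], [-0.68, 0.81, -0.37], [-0.23, 0.3, 0.91]]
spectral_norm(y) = 7.19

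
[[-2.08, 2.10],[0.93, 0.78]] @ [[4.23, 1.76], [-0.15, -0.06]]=[[-9.11, -3.79], [3.82, 1.59]]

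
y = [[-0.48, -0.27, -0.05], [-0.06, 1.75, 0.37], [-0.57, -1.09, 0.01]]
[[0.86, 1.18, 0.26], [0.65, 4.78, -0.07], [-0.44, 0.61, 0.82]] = y@[[-2.03, -3.85, -0.47], [1.42, 1.50, -0.49], [-5.29, 5.21, 2.04]]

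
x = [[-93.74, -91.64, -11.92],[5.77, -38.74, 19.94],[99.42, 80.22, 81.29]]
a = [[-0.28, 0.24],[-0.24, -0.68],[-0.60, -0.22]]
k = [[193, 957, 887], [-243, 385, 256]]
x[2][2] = 81.29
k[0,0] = 193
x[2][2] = 81.29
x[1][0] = 5.77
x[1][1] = -38.74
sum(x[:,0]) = 11.450000000000003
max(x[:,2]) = 81.29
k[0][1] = 957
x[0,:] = [-93.74, -91.64, -11.92]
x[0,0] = -93.74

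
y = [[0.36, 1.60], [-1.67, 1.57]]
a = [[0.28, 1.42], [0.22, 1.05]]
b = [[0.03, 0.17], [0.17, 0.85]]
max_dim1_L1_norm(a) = 1.7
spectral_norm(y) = 2.50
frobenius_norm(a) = 1.80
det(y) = 3.24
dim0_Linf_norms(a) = [0.28, 1.42]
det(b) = -0.00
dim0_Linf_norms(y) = [1.67, 1.6]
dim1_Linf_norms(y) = [1.6, 1.67]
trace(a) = 1.33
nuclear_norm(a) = 1.81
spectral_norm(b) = 0.88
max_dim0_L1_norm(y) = 3.17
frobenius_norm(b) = 0.88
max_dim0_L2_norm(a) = 1.77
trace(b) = 0.88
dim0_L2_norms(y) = [1.71, 2.24]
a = y @ b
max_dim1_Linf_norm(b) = 0.85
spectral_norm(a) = 1.80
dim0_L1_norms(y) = [2.03, 3.17]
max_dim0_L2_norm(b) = 0.87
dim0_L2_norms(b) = [0.17, 0.87]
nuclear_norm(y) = 3.80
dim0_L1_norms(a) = [0.5, 2.47]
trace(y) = 1.93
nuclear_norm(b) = 0.89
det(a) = -0.02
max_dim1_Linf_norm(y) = 1.67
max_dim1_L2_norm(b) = 0.87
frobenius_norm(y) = 2.82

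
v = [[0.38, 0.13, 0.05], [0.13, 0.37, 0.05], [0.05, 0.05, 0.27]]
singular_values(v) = [0.52, 0.25, 0.24]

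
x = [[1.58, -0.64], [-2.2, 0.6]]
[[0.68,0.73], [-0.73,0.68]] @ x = [[-0.53, 0.00], [-2.65, 0.88]]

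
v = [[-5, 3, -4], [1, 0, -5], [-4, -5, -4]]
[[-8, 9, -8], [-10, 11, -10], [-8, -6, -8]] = v @ [[0, 1, 0], [0, 2, 0], [2, -2, 2]]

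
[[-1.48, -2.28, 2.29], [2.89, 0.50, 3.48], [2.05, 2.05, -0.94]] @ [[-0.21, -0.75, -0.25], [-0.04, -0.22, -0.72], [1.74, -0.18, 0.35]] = [[4.39,1.2,2.81], [5.43,-2.90,0.14], [-2.15,-1.82,-2.32]]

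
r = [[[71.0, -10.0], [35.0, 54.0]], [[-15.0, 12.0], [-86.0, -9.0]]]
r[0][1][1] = 54.0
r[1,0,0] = -15.0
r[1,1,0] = -86.0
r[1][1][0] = -86.0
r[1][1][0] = -86.0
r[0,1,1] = 54.0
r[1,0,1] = 12.0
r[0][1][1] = 54.0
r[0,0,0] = 71.0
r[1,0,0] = -15.0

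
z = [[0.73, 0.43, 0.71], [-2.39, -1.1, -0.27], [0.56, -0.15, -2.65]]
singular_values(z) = [2.81, 2.77, 0.0]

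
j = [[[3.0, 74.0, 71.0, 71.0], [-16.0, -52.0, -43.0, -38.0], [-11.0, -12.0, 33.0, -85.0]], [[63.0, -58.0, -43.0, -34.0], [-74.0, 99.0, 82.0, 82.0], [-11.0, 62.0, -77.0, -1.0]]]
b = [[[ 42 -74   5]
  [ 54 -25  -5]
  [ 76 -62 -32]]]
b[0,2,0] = 76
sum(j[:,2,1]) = 50.0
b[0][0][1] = -74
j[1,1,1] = 99.0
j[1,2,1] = 62.0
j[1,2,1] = 62.0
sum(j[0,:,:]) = -5.0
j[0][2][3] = -85.0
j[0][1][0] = -16.0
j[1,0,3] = -34.0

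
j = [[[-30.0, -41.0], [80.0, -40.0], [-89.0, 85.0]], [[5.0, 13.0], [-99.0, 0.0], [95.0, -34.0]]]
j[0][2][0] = -89.0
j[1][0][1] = 13.0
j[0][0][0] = -30.0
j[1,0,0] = 5.0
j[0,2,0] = -89.0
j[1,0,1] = 13.0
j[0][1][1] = -40.0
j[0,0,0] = -30.0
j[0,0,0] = -30.0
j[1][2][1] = -34.0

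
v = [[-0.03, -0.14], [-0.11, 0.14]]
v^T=[[-0.03, -0.11], [-0.14, 0.14]]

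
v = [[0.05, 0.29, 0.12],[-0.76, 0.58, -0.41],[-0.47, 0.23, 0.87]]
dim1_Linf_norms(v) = [0.29, 0.76, 0.87]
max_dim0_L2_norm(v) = 0.97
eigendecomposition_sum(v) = [[-0.05+0.35j,0.15-0.11j,0.16-0.02j],[(-0.66+0.21j),(0.32+0.18j),0.16+0.26j],[0.01+0.25j,0.09-0.09j,0.11-0.03j]] + [[-0.05-0.35j, 0.15+0.11j, 0.16+0.02j], [-0.66-0.21j, 0.32-0.18j, 0.16-0.26j], [(0.01-0.25j), (0.09+0.09j), 0.11+0.03j]] + [[(0.14-0j), (-0.01+0j), -0.19+0.00j],[0.55-0.00j, -0.05+0.00j, (-0.74+0j)],[(-0.5+0j), 0.05-0.00j, (0.66-0j)]]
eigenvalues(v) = [(0.37+0.5j), (0.37-0.5j), (0.75+0j)]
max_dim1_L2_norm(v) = 1.04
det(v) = 0.29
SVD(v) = [[-0.14, 0.07, -0.99],[-0.74, -0.67, 0.06],[-0.65, 0.74, 0.14]] @ diag([1.1022616880835812, 0.9613972127166852, 0.2730102019407384]) @ [[0.79, -0.56, -0.25], [0.17, -0.2, 0.96], [-0.60, -0.8, -0.07]]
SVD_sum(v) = [[-0.12, 0.09, 0.04], [-0.64, 0.46, 0.21], [-0.57, 0.41, 0.18]] + [[0.01, -0.01, 0.06],  [-0.11, 0.13, -0.62],  [0.12, -0.15, 0.69]] + [[0.16, 0.22, 0.02], [-0.01, -0.01, -0.0], [-0.02, -0.03, -0.00]]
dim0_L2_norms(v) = [0.89, 0.69, 0.97]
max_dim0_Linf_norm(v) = 0.87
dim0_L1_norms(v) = [1.28, 1.1, 1.4]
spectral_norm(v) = 1.10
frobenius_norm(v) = 1.49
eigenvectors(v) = [[0.19-0.39j, 0.19+0.39j, (-0.19+0j)], [(0.85+0j), (0.85-0j), (-0.73+0j)], [(0.08-0.29j), 0.08+0.29j, (0.66+0j)]]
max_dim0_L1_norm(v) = 1.4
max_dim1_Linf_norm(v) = 0.87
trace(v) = 1.50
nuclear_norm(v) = 2.34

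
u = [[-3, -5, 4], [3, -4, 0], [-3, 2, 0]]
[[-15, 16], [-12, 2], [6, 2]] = u @ [[0, -2], [3, -2], [0, 0]]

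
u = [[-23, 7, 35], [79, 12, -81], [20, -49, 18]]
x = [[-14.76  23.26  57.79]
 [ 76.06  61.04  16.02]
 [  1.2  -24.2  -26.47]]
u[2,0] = 20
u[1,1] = 12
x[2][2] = -26.47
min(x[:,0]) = -14.76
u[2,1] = -49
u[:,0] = [-23, 79, 20]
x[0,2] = 57.79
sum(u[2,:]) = -11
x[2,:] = [1.2, -24.2, -26.47]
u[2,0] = 20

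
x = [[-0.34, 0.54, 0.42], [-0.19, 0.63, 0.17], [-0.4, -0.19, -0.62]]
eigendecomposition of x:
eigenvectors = [[0.33+0.58j, (0.33-0.58j), (-0.41+0j)],  [0.12+0.15j, 0.12-0.15j, (-0.86+0j)],  [-0.72+0.00j, -0.72-0.00j, (0.3+0j)]]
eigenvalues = [(-0.4+0.37j), (-0.4-0.37j), (0.48+0j)]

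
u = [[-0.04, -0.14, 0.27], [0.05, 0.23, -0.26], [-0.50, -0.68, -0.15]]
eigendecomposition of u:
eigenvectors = [[(-0.67+0j), (-0.67-0j), (-0.56+0j)], [(0.46-0.07j), (0.46+0.07j), (0.72+0j)], [(0.51-0.27j), (0.51+0.27j), (-0.42+0j)]]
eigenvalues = [(-0.15+0.1j), (-0.15-0.1j), (0.34+0j)]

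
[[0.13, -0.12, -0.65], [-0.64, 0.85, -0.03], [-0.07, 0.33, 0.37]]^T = [[0.13, -0.64, -0.07], [-0.12, 0.85, 0.33], [-0.65, -0.03, 0.37]]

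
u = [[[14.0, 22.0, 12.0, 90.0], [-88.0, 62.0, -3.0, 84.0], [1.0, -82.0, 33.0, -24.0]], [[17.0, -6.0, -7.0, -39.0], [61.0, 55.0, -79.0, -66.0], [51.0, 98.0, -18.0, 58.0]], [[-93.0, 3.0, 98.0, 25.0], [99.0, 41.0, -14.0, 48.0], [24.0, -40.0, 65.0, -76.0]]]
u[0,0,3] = 90.0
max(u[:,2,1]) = 98.0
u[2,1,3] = 48.0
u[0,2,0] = 1.0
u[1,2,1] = 98.0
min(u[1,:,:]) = -79.0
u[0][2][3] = -24.0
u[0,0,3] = 90.0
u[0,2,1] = -82.0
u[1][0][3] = -39.0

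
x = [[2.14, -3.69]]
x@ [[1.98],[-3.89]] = [[18.59]]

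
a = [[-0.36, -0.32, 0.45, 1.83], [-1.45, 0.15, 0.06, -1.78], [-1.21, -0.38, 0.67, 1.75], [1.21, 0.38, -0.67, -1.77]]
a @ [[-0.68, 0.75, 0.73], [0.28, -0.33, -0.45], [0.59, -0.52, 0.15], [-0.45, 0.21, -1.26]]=[[-0.4, -0.01, -2.36],[1.86, -1.54, 1.13],[0.32, -0.76, -2.82],[-0.32, 0.76, 2.84]]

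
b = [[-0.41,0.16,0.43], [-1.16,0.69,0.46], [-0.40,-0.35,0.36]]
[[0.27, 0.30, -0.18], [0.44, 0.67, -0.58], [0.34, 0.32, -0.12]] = b@[[-0.35,-0.54,0.46],[-0.20,-0.07,-0.11],[0.37,0.21,0.06]]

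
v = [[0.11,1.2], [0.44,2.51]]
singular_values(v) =[2.82, 0.09]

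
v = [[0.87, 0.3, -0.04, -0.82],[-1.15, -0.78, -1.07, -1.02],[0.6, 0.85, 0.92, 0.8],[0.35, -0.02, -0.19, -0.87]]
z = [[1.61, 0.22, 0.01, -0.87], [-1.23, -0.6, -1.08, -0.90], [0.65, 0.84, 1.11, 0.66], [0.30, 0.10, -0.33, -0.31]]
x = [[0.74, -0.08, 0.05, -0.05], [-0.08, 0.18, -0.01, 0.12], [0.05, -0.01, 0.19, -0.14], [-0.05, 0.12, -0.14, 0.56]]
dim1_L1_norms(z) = [2.71, 3.81, 3.26, 1.04]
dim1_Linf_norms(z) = [1.61, 1.23, 1.11, 0.33]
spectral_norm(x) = 0.79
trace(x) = 1.67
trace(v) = 0.14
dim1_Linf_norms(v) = [0.87, 1.15, 0.92, 0.87]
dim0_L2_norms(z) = [2.15, 1.06, 1.58, 1.45]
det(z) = 0.38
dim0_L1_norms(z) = [3.79, 1.76, 2.53, 2.74]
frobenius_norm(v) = 3.02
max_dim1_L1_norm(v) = 4.02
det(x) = 0.01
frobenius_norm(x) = 1.01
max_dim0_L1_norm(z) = 3.79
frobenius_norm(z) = 3.22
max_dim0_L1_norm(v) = 3.51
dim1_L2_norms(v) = [1.23, 2.03, 1.6, 0.96]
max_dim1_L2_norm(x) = 0.75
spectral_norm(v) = 2.60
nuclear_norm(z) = 5.01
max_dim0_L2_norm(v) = 1.76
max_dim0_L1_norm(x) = 0.92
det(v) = -0.10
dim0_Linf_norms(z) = [1.61, 0.84, 1.11, 0.9]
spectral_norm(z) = 2.65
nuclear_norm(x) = 1.67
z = v + x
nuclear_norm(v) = 4.48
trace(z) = 1.81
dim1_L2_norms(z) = [1.84, 1.96, 1.67, 0.55]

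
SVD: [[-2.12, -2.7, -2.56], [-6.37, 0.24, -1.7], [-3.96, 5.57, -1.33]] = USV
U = [[-0.17, -0.69, -0.70], [-0.70, -0.42, 0.58], [-0.7, 0.59, -0.41]]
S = [8.75, 5.62, 1.5]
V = [[0.86, -0.41, 0.29], [0.32, 0.90, 0.3], [-0.39, -0.17, 0.91]]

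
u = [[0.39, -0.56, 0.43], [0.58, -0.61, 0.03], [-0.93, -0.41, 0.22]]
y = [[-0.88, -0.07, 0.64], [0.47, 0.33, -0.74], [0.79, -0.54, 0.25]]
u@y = [[-0.27, -0.44, 0.77],[-0.77, -0.26, 0.83],[0.8, -0.19, -0.24]]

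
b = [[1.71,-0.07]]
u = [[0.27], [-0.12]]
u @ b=[[0.46, -0.02], [-0.21, 0.01]]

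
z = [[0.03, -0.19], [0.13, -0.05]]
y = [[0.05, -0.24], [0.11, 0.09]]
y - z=[[0.02, -0.05], [-0.02, 0.14]]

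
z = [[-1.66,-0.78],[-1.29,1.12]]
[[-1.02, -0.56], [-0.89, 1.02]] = z @[[0.64, -0.06],[-0.06, 0.84]]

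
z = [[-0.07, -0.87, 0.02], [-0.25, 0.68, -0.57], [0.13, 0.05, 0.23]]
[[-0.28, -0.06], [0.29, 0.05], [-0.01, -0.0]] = z @[[-0.28, -0.05], [0.35, 0.07], [0.04, 0.01]]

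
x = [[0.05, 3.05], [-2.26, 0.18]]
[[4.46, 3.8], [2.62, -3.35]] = x @ [[-1.04, 1.58],[1.48, 1.22]]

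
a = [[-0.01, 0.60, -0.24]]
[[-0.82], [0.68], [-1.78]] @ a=[[0.01, -0.49, 0.20], [-0.01, 0.41, -0.16], [0.02, -1.07, 0.43]]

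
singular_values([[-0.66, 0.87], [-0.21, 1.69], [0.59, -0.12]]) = [1.99, 0.71]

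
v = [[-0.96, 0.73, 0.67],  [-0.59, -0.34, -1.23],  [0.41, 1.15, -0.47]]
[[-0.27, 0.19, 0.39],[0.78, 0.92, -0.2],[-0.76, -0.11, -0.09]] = v @ [[-0.39, -0.57, -0.18], [-0.63, -0.08, 0.08], [-0.27, -0.45, 0.23]]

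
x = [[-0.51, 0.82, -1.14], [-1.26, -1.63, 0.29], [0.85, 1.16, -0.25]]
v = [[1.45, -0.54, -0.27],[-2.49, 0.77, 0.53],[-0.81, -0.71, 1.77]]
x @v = [[-1.86, 1.72, -1.45],  [2.0, -0.78, -0.01],  [-1.45, 0.61, -0.06]]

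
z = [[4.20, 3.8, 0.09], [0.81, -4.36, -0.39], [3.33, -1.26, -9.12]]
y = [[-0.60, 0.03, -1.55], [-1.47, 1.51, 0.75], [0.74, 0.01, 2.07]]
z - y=[[4.8, 3.77, 1.64],[2.28, -5.87, -1.14],[2.59, -1.27, -11.19]]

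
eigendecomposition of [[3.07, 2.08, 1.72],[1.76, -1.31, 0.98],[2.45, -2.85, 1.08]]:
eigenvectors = [[0.88,0.47,-0.47],[0.32,-0.30,0.04],[0.36,-0.83,0.88]]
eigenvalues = [4.53, -1.34, -0.36]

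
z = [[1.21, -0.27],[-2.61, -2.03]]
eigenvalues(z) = [1.41, -2.23]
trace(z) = -0.82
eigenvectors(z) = [[0.8, 0.08], [-0.60, 1.00]]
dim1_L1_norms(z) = [1.48, 4.64]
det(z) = -3.16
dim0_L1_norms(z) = [3.82, 2.3]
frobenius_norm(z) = 3.53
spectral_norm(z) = 3.41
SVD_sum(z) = [[0.71, 0.48], [-2.74, -1.84]] + [[0.50, -0.75], [0.13, -0.19]]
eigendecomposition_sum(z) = [[1.34, -0.10], [-1.01, 0.08]] + [[-0.13, -0.17], [-1.6, -2.11]]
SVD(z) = [[-0.25, 0.97], [0.97, 0.25]] @ diag([3.407245065092209, 0.9277289832730174]) @ [[-0.83, -0.56], [0.56, -0.83]]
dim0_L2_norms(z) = [2.88, 2.05]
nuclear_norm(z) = 4.33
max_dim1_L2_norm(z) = 3.31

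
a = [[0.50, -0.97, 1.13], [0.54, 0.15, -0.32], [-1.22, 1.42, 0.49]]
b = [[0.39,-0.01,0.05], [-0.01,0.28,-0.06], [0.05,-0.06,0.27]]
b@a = [[0.13, -0.31, 0.47], [0.22, -0.03, -0.13], [-0.34, 0.33, 0.21]]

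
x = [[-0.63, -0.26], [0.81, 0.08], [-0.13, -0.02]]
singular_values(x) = [1.06, 0.15]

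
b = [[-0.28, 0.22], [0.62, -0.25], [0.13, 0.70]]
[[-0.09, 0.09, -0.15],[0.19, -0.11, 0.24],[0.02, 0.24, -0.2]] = b@[[0.3,  -0.04,  0.26], [-0.03,  0.35,  -0.33]]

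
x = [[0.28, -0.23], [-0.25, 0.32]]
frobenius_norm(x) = 0.54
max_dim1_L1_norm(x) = 0.57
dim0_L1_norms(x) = [0.53, 0.55]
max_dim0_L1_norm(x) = 0.55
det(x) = 0.03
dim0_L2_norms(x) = [0.38, 0.39]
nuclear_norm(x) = 0.60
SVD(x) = [[-0.66, 0.75], [0.75, 0.66]] @ diag([0.5409985119719186, 0.059334728820226765]) @ [[-0.69, 0.72], [0.72, 0.69]]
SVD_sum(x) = [[0.25, -0.26], [-0.28, 0.29]] + [[0.03,0.03], [0.03,0.03]]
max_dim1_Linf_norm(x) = 0.32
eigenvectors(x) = [[-0.72,0.66],[-0.69,-0.75]]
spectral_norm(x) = 0.54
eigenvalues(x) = [0.06, 0.54]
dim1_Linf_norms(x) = [0.28, 0.32]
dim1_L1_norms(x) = [0.51, 0.57]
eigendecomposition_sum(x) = [[0.03, 0.03], [0.03, 0.03]] + [[0.25, -0.26], [-0.28, 0.29]]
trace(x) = 0.60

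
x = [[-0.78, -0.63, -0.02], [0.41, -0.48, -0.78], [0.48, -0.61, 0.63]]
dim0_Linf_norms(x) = [0.78, 0.63, 0.78]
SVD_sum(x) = [[-0.48, 0.01, 0.36], [0.64, -0.02, -0.48], [0.02, -0.0, -0.01]] + [[-0.39,-0.32,-0.51], [-0.3,-0.24,-0.39], [0.24,0.19,0.32]] + [[0.09,  -0.33,  0.13], [0.06,  -0.22,  0.09], [0.22,  -0.80,  0.33]]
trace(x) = -0.63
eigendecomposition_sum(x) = [[-0.40+0.28j, -0.28-0.35j, -0.07-0.21j], [0.24+0.38j, -0.33+0.24j, (-0.2+0.05j)], [(0.18+0.14j), (-0.11+0.17j), (-0.08+0.06j)]] + [[-0.40-0.28j, (-0.28+0.35j), -0.07+0.21j], [(0.24-0.38j), -0.33-0.24j, -0.20-0.05j], [(0.18-0.14j), (-0.11-0.17j), -0.08-0.06j]] + [[(0.02-0j), -0.06+0.00j, 0.13-0.00j], [-0.06+0.00j, 0.18-0.00j, -0.38+0.00j], [0.13-0.00j, (-0.38+0j), (0.8-0j)]]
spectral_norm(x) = 1.00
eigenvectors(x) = [[(0.7+0j), (0.7-0j), (0.14+0j)],  [0.04-0.64j, (0.04+0.64j), (-0.43+0j)],  [(-0.09-0.31j), (-0.09+0.31j), 0.89+0.00j]]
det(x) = 1.01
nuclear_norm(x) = 3.01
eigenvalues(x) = [(-0.82+0.58j), (-0.82-0.58j), (1+0j)]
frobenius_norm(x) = 1.74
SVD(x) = [[-0.60, -0.71, 0.36], [0.8, -0.54, 0.25], [0.02, 0.44, 0.90]] @ diag([1.004091477176549, 1.00299327351922, 0.9989017963426707]) @ [[0.80, -0.02, -0.60], [0.54, 0.44, 0.71], [0.25, -0.90, 0.36]]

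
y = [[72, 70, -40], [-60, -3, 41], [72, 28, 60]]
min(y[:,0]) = -60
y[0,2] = -40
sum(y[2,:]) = 160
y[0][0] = 72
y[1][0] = -60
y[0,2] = -40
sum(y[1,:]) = -22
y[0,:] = [72, 70, -40]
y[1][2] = 41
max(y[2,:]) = 72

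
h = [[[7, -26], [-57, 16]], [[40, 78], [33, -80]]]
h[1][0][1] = 78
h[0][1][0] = -57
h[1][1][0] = 33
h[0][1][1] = 16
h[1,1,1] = -80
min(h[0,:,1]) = -26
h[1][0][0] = 40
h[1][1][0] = 33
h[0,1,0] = -57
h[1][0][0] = 40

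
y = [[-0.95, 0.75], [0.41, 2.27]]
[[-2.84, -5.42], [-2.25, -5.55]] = y @ [[1.93, 3.30],[-1.34, -3.04]]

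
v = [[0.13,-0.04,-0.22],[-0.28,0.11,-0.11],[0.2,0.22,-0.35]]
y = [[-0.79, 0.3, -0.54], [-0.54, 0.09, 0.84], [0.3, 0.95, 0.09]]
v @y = [[-0.15, -0.17, -0.12], [0.13, -0.18, 0.23], [-0.38, -0.25, 0.05]]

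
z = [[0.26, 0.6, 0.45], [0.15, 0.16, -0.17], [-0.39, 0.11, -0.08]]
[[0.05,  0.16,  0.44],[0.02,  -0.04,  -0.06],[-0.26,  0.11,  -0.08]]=z@[[0.57, -0.26, 0.13], [-0.26, 0.23, 0.2], [0.13, 0.20, 0.64]]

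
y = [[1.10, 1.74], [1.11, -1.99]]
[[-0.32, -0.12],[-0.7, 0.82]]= y @ [[-0.45, 0.29], [0.10, -0.25]]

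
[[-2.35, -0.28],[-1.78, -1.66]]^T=[[-2.35, -1.78], [-0.28, -1.66]]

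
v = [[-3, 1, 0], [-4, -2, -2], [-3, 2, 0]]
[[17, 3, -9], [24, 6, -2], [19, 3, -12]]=v @ [[-5, -1, 2], [2, 0, -3], [-4, -1, 0]]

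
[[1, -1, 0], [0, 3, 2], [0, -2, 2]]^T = [[1, 0, 0], [-1, 3, -2], [0, 2, 2]]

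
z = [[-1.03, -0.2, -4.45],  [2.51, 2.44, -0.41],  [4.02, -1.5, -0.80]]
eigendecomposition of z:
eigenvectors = [[-0.68+0.00j, -0.68-0.00j, -0.17+0.00j], [0.15+0.26j, 0.15-0.26j, (-0.96+0j)], [-0.03+0.67j, -0.03-0.67j, 0.20+0.00j]]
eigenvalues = [(-1.18+4.45j), (-1.18-4.45j), (2.97+0j)]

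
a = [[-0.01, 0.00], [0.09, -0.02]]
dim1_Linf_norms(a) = [0.01, 0.09]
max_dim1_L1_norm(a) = 0.11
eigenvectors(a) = [[0.00, 0.11],[1.0, 0.99]]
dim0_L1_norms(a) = [0.1, 0.02]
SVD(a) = [[-0.11, 0.99], [0.99, 0.11]] @ diag([0.09271109059321278, 0.0021572392118386027]) @ [[0.98, -0.21], [-0.21, -0.98]]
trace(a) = -0.03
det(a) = 0.00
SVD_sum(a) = [[-0.01, 0.0], [0.09, -0.02]] + [[-0.0,-0.0], [-0.0,-0.0]]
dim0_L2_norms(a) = [0.09, 0.02]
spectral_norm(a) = 0.09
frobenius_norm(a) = 0.09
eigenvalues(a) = [-0.02, -0.01]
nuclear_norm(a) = 0.09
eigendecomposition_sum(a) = [[-0.00, -0.0],[0.18, -0.02]] + [[-0.01, -0.0], [-0.09, -0.0]]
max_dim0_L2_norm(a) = 0.09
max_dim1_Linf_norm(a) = 0.09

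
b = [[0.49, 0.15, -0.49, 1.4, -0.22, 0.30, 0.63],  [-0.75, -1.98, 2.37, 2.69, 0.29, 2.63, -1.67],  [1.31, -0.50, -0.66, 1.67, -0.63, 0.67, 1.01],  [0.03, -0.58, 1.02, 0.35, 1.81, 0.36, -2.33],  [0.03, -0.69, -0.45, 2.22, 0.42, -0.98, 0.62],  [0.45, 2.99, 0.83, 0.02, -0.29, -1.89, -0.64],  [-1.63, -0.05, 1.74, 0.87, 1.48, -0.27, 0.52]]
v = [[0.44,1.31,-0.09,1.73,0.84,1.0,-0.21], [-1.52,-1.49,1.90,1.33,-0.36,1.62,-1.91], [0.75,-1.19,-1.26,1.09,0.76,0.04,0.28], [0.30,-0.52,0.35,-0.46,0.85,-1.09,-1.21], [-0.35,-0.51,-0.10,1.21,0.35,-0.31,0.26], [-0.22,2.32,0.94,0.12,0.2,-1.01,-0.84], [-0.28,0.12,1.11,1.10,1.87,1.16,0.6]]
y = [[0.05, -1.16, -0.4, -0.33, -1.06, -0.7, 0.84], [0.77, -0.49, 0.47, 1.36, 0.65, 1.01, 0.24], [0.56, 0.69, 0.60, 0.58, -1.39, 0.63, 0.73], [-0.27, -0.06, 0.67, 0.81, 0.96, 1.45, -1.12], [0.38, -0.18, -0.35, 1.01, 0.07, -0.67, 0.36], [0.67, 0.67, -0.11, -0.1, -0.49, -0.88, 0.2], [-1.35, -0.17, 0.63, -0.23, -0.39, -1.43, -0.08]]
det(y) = 6.06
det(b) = 151.11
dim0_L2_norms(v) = [1.85, 3.36, 2.73, 2.97, 2.41, 2.7, 2.52]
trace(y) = 0.08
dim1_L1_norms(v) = [5.62, 10.13, 5.37, 4.78, 3.09, 5.65, 6.24]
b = v + y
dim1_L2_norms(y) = [1.98, 2.1, 2.09, 2.34, 1.38, 1.41, 2.12]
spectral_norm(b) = 6.07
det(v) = 0.00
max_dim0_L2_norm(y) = 2.7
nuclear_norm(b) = 19.49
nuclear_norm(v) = 16.05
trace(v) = -2.83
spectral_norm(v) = 4.35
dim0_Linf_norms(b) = [1.63, 2.99, 2.37, 2.69, 1.81, 2.63, 2.33]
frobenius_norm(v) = 7.10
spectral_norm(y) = 3.49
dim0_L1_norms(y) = [4.05, 3.42, 3.23, 4.42, 5.01, 6.77, 3.57]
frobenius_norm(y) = 5.15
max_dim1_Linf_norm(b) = 2.99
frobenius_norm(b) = 8.80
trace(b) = -2.75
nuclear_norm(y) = 11.62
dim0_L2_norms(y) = [1.84, 1.6, 1.31, 2.01, 2.19, 2.7, 1.65]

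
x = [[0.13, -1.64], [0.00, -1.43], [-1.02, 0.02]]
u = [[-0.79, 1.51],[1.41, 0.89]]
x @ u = [[-2.42, -1.26], [-2.02, -1.27], [0.83, -1.52]]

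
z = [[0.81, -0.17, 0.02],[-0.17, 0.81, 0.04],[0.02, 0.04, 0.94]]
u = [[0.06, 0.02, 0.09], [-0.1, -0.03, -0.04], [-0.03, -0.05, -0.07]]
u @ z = [[0.05, 0.01, 0.09], [-0.08, -0.01, -0.04], [-0.02, -0.04, -0.07]]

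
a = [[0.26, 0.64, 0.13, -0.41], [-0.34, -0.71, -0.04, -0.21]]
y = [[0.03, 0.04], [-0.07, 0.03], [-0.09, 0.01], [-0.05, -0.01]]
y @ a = [[-0.01,-0.01,0.00,-0.02], [-0.03,-0.07,-0.01,0.02], [-0.03,-0.06,-0.01,0.03], [-0.01,-0.02,-0.01,0.02]]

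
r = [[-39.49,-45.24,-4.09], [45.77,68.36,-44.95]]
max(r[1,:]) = 68.36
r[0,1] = -45.24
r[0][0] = -39.49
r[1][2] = -44.95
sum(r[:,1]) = 23.119999999999997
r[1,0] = 45.77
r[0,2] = -4.09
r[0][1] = -45.24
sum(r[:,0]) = 6.280000000000001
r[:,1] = [-45.24, 68.36]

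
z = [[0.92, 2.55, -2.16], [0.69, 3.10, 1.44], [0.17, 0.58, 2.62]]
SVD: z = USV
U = [[-0.60, -0.64, -0.48], [-0.78, 0.33, 0.54], [-0.19, 0.69, -0.69]]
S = [4.21, 3.69, 0.19]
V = [[-0.27,-0.96,-0.07], [-0.07,-0.06,1.00], [-0.96,0.27,-0.05]]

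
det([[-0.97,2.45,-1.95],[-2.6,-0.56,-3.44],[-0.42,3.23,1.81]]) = 22.110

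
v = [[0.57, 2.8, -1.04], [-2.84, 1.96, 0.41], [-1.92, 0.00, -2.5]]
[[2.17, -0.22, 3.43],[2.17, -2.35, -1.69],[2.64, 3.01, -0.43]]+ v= [[2.74, 2.58, 2.39], [-0.67, -0.39, -1.28], [0.72, 3.01, -2.93]]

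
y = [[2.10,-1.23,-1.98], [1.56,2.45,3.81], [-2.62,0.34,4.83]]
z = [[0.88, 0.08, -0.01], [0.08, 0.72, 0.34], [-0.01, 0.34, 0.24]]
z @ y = [[2.0, -0.89, -1.49], [0.40, 1.78, 4.23], [-0.12, 0.93, 2.47]]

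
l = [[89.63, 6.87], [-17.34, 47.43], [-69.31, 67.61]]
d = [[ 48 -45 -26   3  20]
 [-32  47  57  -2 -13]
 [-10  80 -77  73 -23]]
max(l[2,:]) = 67.61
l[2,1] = 67.61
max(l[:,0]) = 89.63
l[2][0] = -69.31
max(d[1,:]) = 57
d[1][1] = 47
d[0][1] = -45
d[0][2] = -26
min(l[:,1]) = 6.87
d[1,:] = [-32, 47, 57, -2, -13]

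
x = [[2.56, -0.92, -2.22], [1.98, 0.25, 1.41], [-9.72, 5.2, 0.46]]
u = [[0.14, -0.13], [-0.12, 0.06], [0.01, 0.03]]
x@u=[[0.45, -0.45], [0.26, -0.20], [-1.98, 1.59]]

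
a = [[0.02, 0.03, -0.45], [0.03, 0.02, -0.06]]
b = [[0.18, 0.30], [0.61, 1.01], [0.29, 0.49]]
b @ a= [[0.01, 0.01, -0.1], [0.04, 0.04, -0.34], [0.02, 0.02, -0.16]]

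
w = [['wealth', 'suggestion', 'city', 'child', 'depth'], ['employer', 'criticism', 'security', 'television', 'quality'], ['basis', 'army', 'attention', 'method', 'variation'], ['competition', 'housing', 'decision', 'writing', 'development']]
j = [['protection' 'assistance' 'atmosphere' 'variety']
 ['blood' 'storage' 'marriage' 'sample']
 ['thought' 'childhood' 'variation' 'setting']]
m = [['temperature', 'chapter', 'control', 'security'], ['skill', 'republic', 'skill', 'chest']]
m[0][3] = 'security'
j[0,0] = 'protection'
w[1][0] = 'employer'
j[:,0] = ['protection', 'blood', 'thought']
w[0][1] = 'suggestion'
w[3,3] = 'writing'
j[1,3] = 'sample'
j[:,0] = ['protection', 'blood', 'thought']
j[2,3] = 'setting'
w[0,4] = 'depth'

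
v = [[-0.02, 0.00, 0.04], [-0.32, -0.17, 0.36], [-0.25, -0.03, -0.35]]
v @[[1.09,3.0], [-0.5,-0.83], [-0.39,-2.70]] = [[-0.04, -0.17], [-0.40, -1.79], [-0.12, 0.22]]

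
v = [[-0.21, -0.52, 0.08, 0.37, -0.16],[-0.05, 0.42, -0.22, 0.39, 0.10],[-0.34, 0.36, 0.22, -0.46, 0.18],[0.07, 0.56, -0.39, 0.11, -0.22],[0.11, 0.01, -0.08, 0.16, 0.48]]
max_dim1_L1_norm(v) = 1.56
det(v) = 0.02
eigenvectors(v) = [[(-0.92+0j), (0.78+0j), (-0.26+0.06j), -0.26-0.06j, 0.24+0.00j], [(-0.23+0j), (0.21+0j), 0.67+0.00j, (0.67-0j), -0.69+0.00j], [-0.21+0.00j, 0.57+0.00j, 0.36-0.35j, 0.36+0.35j, -0.55+0.00j], [0.24+0.00j, 0.10+0.00j, (0.39+0.11j), (0.39-0.11j), -0.40+0.00j], [(0.05+0j), -0.08+0.00j, 0.24+0.07j, (0.24-0.07j), (-0.01+0j)]]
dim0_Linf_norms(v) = [0.34, 0.56, 0.39, 0.46, 0.48]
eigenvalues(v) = [(-0.41+0j), (-0.22+0j), (0.58+0.18j), (0.58-0.18j), (0.49+0j)]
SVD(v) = [[-0.58, -0.32, -0.12, -0.64, 0.38], [0.42, -0.45, 0.25, -0.52, -0.54], [0.33, 0.73, 0.05, -0.56, 0.2], [0.61, -0.37, -0.39, 0.04, 0.57], [0.06, -0.12, 0.87, 0.12, 0.45]] @ diag([1.0024671082968346, 0.8365134236330725, 0.5789641183808683, 0.41147307473617584, 0.0830388298284571]) @ [[0.04, 0.94, -0.31, -0.12, 0.09], [-0.24, 0.04, 0.47, -0.83, 0.19], [0.11, -0.05, 0.05, 0.22, 0.97], [0.89, -0.15, -0.21, -0.38, -0.01], [-0.38, -0.31, -0.8, -0.32, 0.14]]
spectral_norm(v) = 1.00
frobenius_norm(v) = 1.49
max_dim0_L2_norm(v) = 0.94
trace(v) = 1.02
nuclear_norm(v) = 2.91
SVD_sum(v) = [[-0.02, -0.54, 0.18, 0.07, -0.05], [0.02, 0.39, -0.13, -0.05, 0.04], [0.01, 0.31, -0.1, -0.04, 0.03], [0.02, 0.58, -0.19, -0.08, 0.05], [0.0, 0.06, -0.02, -0.01, 0.01]] + [[0.06, -0.01, -0.13, 0.22, -0.05], [0.09, -0.01, -0.18, 0.32, -0.07], [-0.15, 0.02, 0.29, -0.51, 0.12], [0.07, -0.01, -0.15, 0.26, -0.06], [0.02, -0.00, -0.05, 0.09, -0.02]] + [[-0.01, 0.0, -0.00, -0.01, -0.06], [0.02, -0.01, 0.01, 0.03, 0.14], [0.00, -0.00, 0.0, 0.01, 0.03], [-0.02, 0.01, -0.01, -0.05, -0.22], [0.05, -0.02, 0.03, 0.11, 0.49]] + [[-0.23, 0.04, 0.05, 0.1, 0.0], [-0.19, 0.03, 0.04, 0.08, 0.00], [-0.20, 0.04, 0.05, 0.09, 0.00], [0.01, -0.00, -0.00, -0.01, -0.00], [0.04, -0.01, -0.01, -0.02, -0.0]] + [[-0.01, -0.01, -0.03, -0.01, 0.00], [0.02, 0.01, 0.04, 0.01, -0.01], [-0.01, -0.01, -0.01, -0.01, 0.00], [-0.02, -0.01, -0.04, -0.02, 0.01], [-0.01, -0.01, -0.03, -0.01, 0.01]]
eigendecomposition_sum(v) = [[-0.09+0.00j, (-0.68-0j), 0.26-0.00j, (0.75+0j), (0.19-0j)],[(-0.02+0j), -0.17-0.00j, (0.07-0j), (0.19+0j), (0.05-0j)],[(-0.02+0j), -0.15-0.00j, 0.06-0.00j, 0.17+0.00j, 0.04-0.00j],[0.02-0.00j, 0.18+0.00j, (-0.07+0j), -0.20-0.00j, -0.05+0.00j],[0.01-0.00j, (0.04+0j), (-0.02+0j), (-0.04-0j), -0.01+0.00j]] + [[-0.14+0.00j, (0.31+0j), -0.17+0.00j, (-0.37-0j), (-0.15+0j)], [(-0.04+0j), (0.08+0j), (-0.05+0j), (-0.1-0j), (-0.04+0j)], [(-0.1+0j), (0.22+0j), -0.13+0.00j, -0.27-0.00j, -0.11+0.00j], [-0.02+0.00j, 0.04+0.00j, (-0.02+0j), -0.05-0.00j, -0.02+0.00j], [(0.02-0j), (-0.03-0j), (0.02-0j), (0.04+0j), 0.02-0.00j]] + [[(-0.01+0.08j),0.03+0.05j,(-0.06-0.18j),(0.03+0.22j),-0.39-0.15j], [0.07-0.18j,-0.05-0.14j,(0.04+0.49j),(0.06-0.55j),(0.88+0.61j)], [(-0.05-0.13j),(-0.1-0.05j),(0.27+0.24j),(-0.25-0.33j),0.79-0.12j], [(0.07-0.09j),-0.01-0.09j,(-0.06+0.29j),(0.12-0.31j),0.41+0.50j], [0.05-0.06j,-0.00-0.06j,-0.04+0.18j,0.08-0.19j,(0.25+0.32j)]] + [[-0.01-0.08j, (0.03-0.05j), (-0.06+0.18j), (0.03-0.22j), (-0.39+0.15j)], [(0.07+0.18j), (-0.05+0.14j), (0.04-0.49j), 0.06+0.55j, (0.88-0.61j)], [-0.05+0.13j, (-0.1+0.05j), (0.27-0.24j), -0.25+0.33j, 0.79+0.12j], [(0.07+0.09j), -0.01+0.09j, -0.06-0.29j, 0.12+0.31j, 0.41-0.50j], [(0.05+0.06j), -0.00+0.06j, -0.04-0.18j, 0.08+0.19j, 0.25-0.32j]] + [[0.05+0.00j, -0.22+0.00j, 0.11-0.00j, -0.06+0.00j, 0.58+0.00j], [-0.13-0.00j, (0.62-0j), -0.32+0.00j, 0.18-0.00j, (-1.67-0j)], [(-0.11-0j), (0.49-0j), (-0.25+0j), (0.15-0j), (-1.33-0j)], [-0.08-0.00j, (0.36-0j), (-0.18+0j), 0.11-0.00j, (-0.97-0j)], [-0.00-0.00j, 0.01-0.00j, (-0.01+0j), -0j, -0.03-0.00j]]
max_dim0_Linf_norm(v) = 0.56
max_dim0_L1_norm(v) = 1.87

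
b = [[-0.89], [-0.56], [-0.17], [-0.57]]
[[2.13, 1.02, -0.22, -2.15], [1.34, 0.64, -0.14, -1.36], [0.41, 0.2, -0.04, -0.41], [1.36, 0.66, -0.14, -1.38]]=b @ [[-2.39, -1.15, 0.25, 2.42]]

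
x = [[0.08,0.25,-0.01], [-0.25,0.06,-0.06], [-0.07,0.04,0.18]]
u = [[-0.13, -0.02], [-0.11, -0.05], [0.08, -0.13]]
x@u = [[-0.04,-0.01], [0.02,0.01], [0.02,-0.02]]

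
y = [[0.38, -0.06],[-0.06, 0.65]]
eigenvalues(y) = [0.37, 0.66]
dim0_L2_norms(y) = [0.38, 0.65]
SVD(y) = [[-0.21,0.98],[0.98,0.21]] @ diag([0.6627328670269417, 0.3672671329730584]) @ [[-0.21, 0.98], [0.98, 0.21]]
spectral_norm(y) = 0.66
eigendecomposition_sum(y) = [[0.35, 0.07], [0.07, 0.02]] + [[0.03, -0.13], [-0.13, 0.63]]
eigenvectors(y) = [[-0.98,0.21], [-0.21,-0.98]]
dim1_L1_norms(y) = [0.44, 0.71]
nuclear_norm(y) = 1.03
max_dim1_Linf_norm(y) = 0.65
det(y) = 0.24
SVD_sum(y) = [[0.03,-0.13], [-0.13,0.63]] + [[0.35, 0.07], [0.07, 0.02]]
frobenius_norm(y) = 0.76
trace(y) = 1.03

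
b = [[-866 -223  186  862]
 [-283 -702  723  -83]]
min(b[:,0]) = -866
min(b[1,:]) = -702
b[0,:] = [-866, -223, 186, 862]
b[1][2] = 723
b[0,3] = 862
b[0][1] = -223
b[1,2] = 723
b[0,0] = -866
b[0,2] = 186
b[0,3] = 862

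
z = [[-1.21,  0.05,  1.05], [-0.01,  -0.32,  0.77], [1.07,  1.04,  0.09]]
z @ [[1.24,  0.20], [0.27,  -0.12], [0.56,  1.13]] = [[-0.9, 0.94], [0.33, 0.91], [1.66, 0.19]]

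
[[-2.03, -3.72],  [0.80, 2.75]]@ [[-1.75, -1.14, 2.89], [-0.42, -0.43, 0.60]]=[[5.11, 3.91, -8.10], [-2.56, -2.09, 3.96]]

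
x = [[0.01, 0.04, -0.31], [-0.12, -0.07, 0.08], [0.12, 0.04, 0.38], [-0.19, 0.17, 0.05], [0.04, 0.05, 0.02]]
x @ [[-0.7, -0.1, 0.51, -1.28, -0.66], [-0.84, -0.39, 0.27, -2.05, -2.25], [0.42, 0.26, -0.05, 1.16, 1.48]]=[[-0.17, -0.10, 0.03, -0.45, -0.56],[0.18, 0.06, -0.08, 0.39, 0.36],[0.04, 0.07, 0.05, 0.21, 0.39],[0.01, -0.03, -0.05, -0.05, -0.18],[-0.06, -0.02, 0.03, -0.13, -0.11]]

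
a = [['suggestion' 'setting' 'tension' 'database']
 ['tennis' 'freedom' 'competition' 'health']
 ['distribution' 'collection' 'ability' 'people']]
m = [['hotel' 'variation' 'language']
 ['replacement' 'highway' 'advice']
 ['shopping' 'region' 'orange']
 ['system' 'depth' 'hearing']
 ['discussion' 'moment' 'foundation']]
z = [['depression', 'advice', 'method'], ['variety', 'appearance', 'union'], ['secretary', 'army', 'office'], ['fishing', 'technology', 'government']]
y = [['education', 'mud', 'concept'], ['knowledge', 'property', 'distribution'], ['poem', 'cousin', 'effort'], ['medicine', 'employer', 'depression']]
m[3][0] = 'system'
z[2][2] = 'office'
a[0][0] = 'suggestion'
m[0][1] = 'variation'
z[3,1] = 'technology'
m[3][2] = 'hearing'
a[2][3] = 'people'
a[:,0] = ['suggestion', 'tennis', 'distribution']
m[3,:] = ['system', 'depth', 'hearing']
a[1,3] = 'health'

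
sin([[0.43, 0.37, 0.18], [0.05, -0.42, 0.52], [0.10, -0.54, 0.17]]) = [[0.41, 0.38, 0.17], [0.05, -0.44, 0.53], [0.1, -0.55, 0.16]]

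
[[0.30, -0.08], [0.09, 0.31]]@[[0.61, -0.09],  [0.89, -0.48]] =[[0.11, 0.01],[0.33, -0.16]]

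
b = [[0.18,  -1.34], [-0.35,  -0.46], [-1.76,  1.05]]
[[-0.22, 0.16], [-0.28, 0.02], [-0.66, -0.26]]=b@ [[0.51, 0.08],[0.23, -0.11]]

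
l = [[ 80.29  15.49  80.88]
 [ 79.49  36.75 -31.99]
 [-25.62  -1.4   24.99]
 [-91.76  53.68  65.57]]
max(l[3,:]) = 65.57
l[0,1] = 15.49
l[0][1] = 15.49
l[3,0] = -91.76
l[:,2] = [80.88, -31.99, 24.99, 65.57]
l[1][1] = 36.75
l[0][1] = 15.49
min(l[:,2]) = -31.99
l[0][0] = 80.29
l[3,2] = 65.57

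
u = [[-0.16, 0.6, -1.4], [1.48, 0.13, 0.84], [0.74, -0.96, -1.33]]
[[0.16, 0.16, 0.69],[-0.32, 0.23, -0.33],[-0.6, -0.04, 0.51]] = u @ [[-0.28, 0.16, 0.02], [0.33, 0.22, 0.11], [0.06, -0.04, -0.45]]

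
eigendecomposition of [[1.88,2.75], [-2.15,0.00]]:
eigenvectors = [[(0.75+0j), (0.75-0j)], [(-0.26+0.61j), -0.26-0.61j]]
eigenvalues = [(0.94+2.24j), (0.94-2.24j)]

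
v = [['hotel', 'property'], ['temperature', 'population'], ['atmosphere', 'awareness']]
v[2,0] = 'atmosphere'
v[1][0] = 'temperature'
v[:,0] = ['hotel', 'temperature', 'atmosphere']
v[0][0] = 'hotel'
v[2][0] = 'atmosphere'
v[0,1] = 'property'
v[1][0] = 'temperature'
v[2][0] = 'atmosphere'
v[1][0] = 'temperature'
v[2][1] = 'awareness'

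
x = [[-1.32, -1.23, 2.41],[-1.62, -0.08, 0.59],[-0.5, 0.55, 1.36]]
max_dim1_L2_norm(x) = 3.01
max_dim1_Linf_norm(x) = 2.41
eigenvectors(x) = [[0.80+0.00j,-0.43+0.41j,-0.43-0.41j],[0.60+0.00j,(-0.08-0.52j),(-0.08+0.52j)],[0.02+0.00j,-0.61+0.00j,-0.61-0.00j]]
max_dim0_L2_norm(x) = 2.83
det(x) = -4.02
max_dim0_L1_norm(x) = 4.36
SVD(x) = [[-0.85,0.47,-0.25], [-0.40,-0.87,-0.29], [-0.35,-0.14,0.93]] @ diag([3.4822380857487016, 1.1260354242758686, 1.0249205517683235]) @ [[0.56, 0.25, -0.79], [0.77, -0.52, 0.37], [0.32, 0.82, 0.48]]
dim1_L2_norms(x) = [3.01, 1.73, 1.55]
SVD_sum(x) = [[-1.65,-0.75,2.34], [-0.77,-0.35,1.1], [-0.68,-0.31,0.96]] + [[0.41, -0.27, 0.20], [-0.75, 0.51, -0.37], [-0.12, 0.08, -0.06]] + [[-0.08, -0.21, -0.12],[-0.09, -0.24, -0.14],[0.30, 0.77, 0.46]]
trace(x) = -0.04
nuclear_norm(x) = 5.63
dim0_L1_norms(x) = [3.44, 1.86, 4.36]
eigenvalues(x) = [(-2.2+0j), (1.08+0.82j), (1.08-0.82j)]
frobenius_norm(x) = 3.80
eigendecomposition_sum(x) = [[(-1.39-0j), (-1.1+0j), (1.12-0j)], [(-1.05-0j), -0.83+0.00j, (0.85-0j)], [-0.03-0.00j, (-0.03+0j), (0.03-0j)]] + [[(0.03+0.37j), -0.07-0.47j, 0.64-0.28j], [(-0.28-0.16j), (0.38+0.2j), -0.13+0.61j], [(-0.23+0.29j), 0.29-0.39j, (0.67+0.25j)]] + [[(0.03-0.37j), -0.07+0.47j, 0.64+0.28j], [(-0.28+0.16j), (0.38-0.2j), (-0.13-0.61j)], [-0.23-0.29j, 0.29+0.39j, 0.67-0.25j]]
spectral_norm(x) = 3.48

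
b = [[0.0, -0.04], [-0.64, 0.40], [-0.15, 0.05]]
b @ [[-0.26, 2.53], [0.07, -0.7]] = [[-0.00, 0.03], [0.19, -1.9], [0.04, -0.41]]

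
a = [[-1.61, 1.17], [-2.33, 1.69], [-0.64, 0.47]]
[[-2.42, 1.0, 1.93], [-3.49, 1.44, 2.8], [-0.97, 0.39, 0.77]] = a@ [[0.44, -0.99, -1.04], [-1.46, -0.51, 0.22]]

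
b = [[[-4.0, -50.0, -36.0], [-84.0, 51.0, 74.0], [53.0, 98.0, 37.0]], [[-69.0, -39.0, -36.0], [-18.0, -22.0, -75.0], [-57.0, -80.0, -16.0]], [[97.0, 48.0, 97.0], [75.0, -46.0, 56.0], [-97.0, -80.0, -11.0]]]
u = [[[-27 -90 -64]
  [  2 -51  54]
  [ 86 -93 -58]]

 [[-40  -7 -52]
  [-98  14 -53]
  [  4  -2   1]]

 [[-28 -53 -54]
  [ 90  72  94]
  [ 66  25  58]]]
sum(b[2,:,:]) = 139.0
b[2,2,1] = -80.0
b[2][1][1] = -46.0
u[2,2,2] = 58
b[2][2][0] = -97.0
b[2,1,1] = -46.0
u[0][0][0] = -27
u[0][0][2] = -64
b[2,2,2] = -11.0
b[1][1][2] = -75.0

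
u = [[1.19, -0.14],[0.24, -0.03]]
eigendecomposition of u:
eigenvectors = [[0.98, 0.12],[0.2, 0.99]]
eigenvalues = [1.16, -0.0]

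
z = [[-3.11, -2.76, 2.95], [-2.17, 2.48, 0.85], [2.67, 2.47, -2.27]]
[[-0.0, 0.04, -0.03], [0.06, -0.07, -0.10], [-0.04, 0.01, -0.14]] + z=[[-3.11, -2.72, 2.92], [-2.11, 2.41, 0.75], [2.63, 2.48, -2.41]]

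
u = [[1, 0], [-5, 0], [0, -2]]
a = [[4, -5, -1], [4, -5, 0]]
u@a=[[4, -5, -1], [-20, 25, 5], [-8, 10, 0]]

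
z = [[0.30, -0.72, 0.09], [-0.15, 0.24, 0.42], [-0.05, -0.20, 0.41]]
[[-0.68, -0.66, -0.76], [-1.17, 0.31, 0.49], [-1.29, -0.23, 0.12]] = z @ [[-1.02, 1.36, -1.47], [0.11, 1.53, 0.49], [-3.22, 0.36, 0.35]]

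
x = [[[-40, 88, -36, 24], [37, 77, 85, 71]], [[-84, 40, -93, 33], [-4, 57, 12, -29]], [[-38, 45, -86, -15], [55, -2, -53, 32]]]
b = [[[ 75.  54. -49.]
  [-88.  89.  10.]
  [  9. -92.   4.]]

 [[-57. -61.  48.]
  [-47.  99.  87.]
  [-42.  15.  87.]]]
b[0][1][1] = 89.0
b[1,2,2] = 87.0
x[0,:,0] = [-40, 37]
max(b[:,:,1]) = 99.0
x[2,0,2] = -86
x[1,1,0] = -4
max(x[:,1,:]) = 85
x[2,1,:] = [55, -2, -53, 32]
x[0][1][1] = 77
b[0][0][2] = -49.0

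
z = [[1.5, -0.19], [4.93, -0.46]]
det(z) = 0.25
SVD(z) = [[-0.29, -0.96], [-0.96, 0.29]] @ diag([5.176903427644262, 0.04765396987756049]) @ [[-1.00, 0.1], [0.1, 1.0]]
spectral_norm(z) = 5.18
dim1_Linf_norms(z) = [1.5, 4.93]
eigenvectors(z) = [[0.22, 0.17], [0.97, 0.99]]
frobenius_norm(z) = 5.18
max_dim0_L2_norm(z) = 5.15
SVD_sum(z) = [[1.50, -0.14], [4.93, -0.47]] + [[-0.0, -0.05], [0.00, 0.01]]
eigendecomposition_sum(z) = [[2.48, -0.42], [10.79, -1.81]] + [[-0.98, 0.23], [-5.86, 1.35]]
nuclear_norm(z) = 5.22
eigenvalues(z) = [0.67, 0.37]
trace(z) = 1.04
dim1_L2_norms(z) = [1.51, 4.95]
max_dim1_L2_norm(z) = 4.95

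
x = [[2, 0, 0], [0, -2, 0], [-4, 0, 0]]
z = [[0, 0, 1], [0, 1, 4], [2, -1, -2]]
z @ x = [[-4, 0, 0], [-16, -2, 0], [12, 2, 0]]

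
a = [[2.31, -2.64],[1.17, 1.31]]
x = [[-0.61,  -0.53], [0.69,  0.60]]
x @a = [[-2.03, 0.92], [2.3, -1.04]]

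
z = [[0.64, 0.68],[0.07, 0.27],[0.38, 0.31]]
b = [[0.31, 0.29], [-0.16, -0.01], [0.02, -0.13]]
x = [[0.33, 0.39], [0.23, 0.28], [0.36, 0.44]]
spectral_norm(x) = 0.85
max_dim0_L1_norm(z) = 1.26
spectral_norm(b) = 0.45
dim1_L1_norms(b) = [0.6, 0.17, 0.15]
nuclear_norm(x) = 0.85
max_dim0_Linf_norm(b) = 0.31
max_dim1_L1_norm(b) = 0.6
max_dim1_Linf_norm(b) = 0.31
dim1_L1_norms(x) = [0.72, 0.51, 0.8]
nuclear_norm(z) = 1.23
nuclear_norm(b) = 0.60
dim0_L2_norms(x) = [0.54, 0.65]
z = b + x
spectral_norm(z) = 1.08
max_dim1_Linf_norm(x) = 0.44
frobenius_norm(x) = 0.85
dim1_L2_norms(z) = [0.93, 0.28, 0.49]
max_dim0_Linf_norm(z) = 0.68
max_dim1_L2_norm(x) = 0.57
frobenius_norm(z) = 1.09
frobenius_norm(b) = 0.47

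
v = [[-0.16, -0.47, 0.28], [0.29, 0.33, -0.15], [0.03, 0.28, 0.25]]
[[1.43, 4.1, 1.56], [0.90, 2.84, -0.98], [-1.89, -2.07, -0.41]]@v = [[1.01, 1.12, 0.18], [0.65, 0.24, -0.42], [-0.31, 0.09, -0.32]]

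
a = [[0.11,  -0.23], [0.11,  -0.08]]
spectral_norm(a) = 0.28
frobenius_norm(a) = 0.29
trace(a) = 0.03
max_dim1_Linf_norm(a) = 0.23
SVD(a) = [[-0.90, -0.44],[-0.44, 0.9]] @ diag([0.28302150692998124, 0.058299456387538966]) @ [[-0.52, 0.85], [0.85, 0.52]]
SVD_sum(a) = [[0.13, -0.22], [0.07, -0.11]] + [[-0.02, -0.01], [0.04, 0.03]]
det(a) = 0.02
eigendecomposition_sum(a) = [[(0.06+0.06j), -0.12+0.01j], [(0.06-0.01j), (-0.04+0.07j)]] + [[0.06-0.06j, -0.12-0.01j], [(0.06+0.01j), -0.04-0.07j]]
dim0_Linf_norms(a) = [0.11, 0.23]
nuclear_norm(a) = 0.34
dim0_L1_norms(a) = [0.22, 0.31]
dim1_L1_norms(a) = [0.34, 0.19]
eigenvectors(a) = [[(0.82+0j), 0.82-0.00j],[(0.34-0.46j), 0.34+0.46j]]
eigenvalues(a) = [(0.01+0.13j), (0.01-0.13j)]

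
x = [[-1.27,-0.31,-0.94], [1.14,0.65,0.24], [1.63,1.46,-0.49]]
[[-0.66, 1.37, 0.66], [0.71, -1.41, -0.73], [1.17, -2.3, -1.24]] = x@ [[0.62, -0.41, -0.62],[0.06, -1.28, -0.10],[-0.15, -0.48, 0.17]]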